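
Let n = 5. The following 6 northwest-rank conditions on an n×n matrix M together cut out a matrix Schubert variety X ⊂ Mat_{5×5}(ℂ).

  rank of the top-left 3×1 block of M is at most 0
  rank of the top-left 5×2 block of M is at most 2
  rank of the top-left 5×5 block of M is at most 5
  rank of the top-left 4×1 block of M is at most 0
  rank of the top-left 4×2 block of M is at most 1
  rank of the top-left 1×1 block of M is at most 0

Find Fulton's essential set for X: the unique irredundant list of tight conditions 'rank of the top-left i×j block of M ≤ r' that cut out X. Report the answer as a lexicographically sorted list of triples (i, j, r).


The tightest implied rank at each (i,j), from the 6 conditions:

  R[1]: 0, 1, 1, 1, 1
  R[2]: 0, 1, 2, 2, 2
  R[3]: 0, 1, 2, 3, 3
  R[4]: 0, 1, 2, 3, 4
  R[5]: 1, 2, 3, 4, 5

second differences of R give the permutation w = (2, 3, 4, 5, 1).

ℓ(w)=4; the 1 essential cell (i,j,r):

[(4, 1, 0)]


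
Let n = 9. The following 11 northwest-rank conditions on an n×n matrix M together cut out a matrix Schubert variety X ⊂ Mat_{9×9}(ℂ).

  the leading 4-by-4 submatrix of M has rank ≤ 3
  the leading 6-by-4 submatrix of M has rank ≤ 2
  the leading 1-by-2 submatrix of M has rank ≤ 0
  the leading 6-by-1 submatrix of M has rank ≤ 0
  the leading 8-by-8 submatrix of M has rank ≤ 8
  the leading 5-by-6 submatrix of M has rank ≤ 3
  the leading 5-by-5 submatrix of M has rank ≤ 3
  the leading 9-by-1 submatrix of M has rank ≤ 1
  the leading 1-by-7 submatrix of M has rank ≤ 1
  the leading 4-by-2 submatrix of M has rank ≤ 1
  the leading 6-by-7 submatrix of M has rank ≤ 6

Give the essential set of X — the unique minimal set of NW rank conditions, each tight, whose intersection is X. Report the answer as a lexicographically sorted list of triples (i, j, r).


Rank table r_w(9×9) implied by the 11 constraints:

  i=1: 0  0  1  1  1  1  1  1  1
  i=2: 0  1  2  2  2  2  2  2  2
  i=3: 0  1  2  2  3  3  3  3  3
  i=4: 0  1  2  2  3  3  4  4  4
  i=5: 0  1  2  2  3  3  4  5  5
  i=6: 0  1  2  2  3  4  5  6  6
  i=7: 1  2  3  3  4  5  6  7  7
  i=8: 1  2  3  4  5  6  7  8  8
  i=9: 1  2  3  4  5  6  7  8  9

reading off 1-entries of Δ²R: w = (3, 2, 5, 7, 8, 6, 1, 4, 9).

Rothe diagram D(w) (13 cells), 4 SE-corners (essential conditions):

[(1, 2, 0), (5, 6, 3), (6, 1, 0), (6, 4, 2)]


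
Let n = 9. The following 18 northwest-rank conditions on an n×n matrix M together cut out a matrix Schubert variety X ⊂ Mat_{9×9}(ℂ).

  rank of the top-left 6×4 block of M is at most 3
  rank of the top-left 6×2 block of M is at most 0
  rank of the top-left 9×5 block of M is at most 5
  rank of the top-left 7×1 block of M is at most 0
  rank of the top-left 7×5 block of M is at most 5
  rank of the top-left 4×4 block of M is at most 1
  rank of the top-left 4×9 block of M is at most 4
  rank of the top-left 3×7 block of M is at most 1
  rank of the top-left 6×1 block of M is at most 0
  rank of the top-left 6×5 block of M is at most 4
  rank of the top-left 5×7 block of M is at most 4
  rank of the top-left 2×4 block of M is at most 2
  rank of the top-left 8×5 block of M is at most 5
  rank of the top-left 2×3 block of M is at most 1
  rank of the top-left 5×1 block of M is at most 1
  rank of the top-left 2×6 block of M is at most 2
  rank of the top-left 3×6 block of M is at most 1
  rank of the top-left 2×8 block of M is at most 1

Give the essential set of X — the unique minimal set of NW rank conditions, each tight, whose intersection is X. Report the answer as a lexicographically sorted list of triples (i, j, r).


Recovering R(i,j) via the rank-extension bound from the 18 conditions:

  0 | 0 | 1 | 1 | 1 | 1 | 1 | 1 | 1
  0 | 0 | 1 | 1 | 1 | 1 | 1 | 1 | 2
  0 | 0 | 1 | 1 | 1 | 1 | 1 | 2 | 3
  0 | 0 | 1 | 1 | 2 | 2 | 2 | 3 | 4
  0 | 0 | 1 | 2 | 3 | 3 | 3 | 4 | 5
  0 | 0 | 1 | 2 | 3 | 4 | 4 | 5 | 6
  0 | 1 | 2 | 3 | 4 | 5 | 5 | 6 | 7
  1 | 2 | 3 | 4 | 5 | 6 | 6 | 7 | 8
  1 | 2 | 3 | 4 | 5 | 6 | 7 | 8 | 9

second differences of R give the permutation w = (3, 9, 8, 5, 4, 6, 2, 1, 7).

D(w) has 23 cells with 5 SE-corners; essential set:

[(2, 8, 1), (3, 7, 1), (4, 4, 1), (6, 2, 0), (7, 1, 0)]


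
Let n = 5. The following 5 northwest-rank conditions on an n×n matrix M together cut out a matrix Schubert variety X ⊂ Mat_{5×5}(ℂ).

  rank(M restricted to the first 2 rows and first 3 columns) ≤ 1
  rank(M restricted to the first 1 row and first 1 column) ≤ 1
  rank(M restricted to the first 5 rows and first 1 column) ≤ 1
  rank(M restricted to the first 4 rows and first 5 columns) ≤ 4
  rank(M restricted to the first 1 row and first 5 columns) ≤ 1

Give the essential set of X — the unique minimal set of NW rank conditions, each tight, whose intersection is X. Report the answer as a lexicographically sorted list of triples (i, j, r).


Recovering R(i,j) via the rank-extension bound from the 5 conditions:

  R[1]: 1 | 1 | 1 | 1 | 1
  R[2]: 1 | 1 | 1 | 2 | 2
  R[3]: 1 | 2 | 2 | 3 | 3
  R[4]: 1 | 2 | 3 | 4 | 4
  R[5]: 1 | 2 | 3 | 4 | 5

the unique w with this rank table is (1, 4, 2, 3, 5).

ℓ(w)=2; the 1 essential cell (i,j,r):

[(2, 3, 1)]


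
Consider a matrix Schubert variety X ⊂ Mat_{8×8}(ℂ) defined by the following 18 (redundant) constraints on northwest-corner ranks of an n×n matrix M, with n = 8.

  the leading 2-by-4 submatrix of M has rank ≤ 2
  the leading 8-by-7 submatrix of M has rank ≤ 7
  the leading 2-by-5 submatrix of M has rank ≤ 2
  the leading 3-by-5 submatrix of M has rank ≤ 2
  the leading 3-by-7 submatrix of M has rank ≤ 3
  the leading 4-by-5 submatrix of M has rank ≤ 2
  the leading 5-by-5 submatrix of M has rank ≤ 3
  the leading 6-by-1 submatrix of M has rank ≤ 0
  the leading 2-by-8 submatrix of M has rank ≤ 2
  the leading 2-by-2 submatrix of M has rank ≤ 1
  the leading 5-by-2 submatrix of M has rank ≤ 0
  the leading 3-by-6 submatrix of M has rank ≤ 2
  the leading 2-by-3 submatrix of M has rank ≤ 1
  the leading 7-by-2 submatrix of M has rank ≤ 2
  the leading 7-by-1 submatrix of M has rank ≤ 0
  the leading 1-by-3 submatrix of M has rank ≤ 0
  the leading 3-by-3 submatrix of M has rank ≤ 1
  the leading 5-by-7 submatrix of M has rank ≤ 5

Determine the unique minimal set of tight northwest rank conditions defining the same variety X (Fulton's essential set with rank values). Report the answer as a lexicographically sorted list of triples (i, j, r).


The tightest implied rank at each (i,j), from the 18 conditions:

  0  0  0  1  1  1  1  1
  0  0  1  2  2  2  2  2
  0  0  1  2  2  2  3  3
  0  0  1  2  2  3  4  4
  0  0  1  2  3  4  5  5
  0  1  2  3  4  5  6  6
  0  1  2  3  4  5  6  7
  1  2  3  4  5  6  7  8

hence w(1..8) = (4, 3, 7, 6, 5, 2, 8, 1).

|D(w)|=16, |Ess(w)|=5:

[(1, 3, 0), (3, 6, 2), (4, 5, 2), (5, 2, 0), (7, 1, 0)]


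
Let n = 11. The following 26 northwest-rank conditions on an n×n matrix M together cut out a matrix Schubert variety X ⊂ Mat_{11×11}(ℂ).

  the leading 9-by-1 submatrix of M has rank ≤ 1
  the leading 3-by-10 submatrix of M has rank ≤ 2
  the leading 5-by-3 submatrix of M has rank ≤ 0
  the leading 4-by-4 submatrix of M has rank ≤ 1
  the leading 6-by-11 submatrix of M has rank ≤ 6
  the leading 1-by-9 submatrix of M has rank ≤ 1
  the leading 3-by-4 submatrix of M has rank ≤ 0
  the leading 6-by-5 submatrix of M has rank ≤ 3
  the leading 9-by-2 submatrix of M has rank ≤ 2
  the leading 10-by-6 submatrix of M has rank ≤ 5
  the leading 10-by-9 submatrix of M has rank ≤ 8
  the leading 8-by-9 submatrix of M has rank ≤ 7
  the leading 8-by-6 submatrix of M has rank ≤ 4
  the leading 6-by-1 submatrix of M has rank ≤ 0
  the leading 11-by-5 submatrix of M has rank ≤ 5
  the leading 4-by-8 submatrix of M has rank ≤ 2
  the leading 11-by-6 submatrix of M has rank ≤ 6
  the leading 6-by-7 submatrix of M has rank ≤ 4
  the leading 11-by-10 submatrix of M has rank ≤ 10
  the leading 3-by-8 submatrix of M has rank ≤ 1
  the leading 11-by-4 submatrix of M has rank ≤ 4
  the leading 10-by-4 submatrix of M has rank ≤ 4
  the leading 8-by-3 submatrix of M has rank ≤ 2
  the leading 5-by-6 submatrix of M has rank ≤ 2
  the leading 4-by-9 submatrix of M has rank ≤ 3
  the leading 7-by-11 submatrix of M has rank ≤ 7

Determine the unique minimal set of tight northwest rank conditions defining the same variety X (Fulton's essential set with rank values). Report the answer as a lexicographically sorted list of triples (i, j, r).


Reconstructing r_w from the 26 given conditions:

  row 1: 0 | 0 | 0 | 0 | 1 | 1 | 1 | 1 | 1 | 1 | 1
  row 2: 0 | 0 | 0 | 0 | 1 | 1 | 1 | 1 | 2 | 2 | 2
  row 3: 0 | 0 | 0 | 0 | 1 | 1 | 1 | 1 | 2 | 2 | 3
  row 4: 0 | 0 | 0 | 1 | 2 | 2 | 2 | 2 | 3 | 3 | 4
  row 5: 0 | 0 | 0 | 1 | 2 | 2 | 3 | 3 | 4 | 4 | 5
  row 6: 0 | 1 | 1 | 2 | 3 | 3 | 4 | 4 | 5 | 5 | 6
  row 7: 1 | 2 | 2 | 3 | 4 | 4 | 5 | 5 | 6 | 6 | 7
  row 8: 1 | 2 | 2 | 3 | 4 | 4 | 5 | 6 | 7 | 7 | 8
  row 9: 1 | 2 | 3 | 4 | 5 | 5 | 6 | 7 | 8 | 8 | 9
  row 10: 1 | 2 | 3 | 4 | 5 | 5 | 6 | 7 | 8 | 9 | 10
  row 11: 1 | 2 | 3 | 4 | 5 | 6 | 7 | 8 | 9 | 10 | 11

the unique w with this rank table is (5, 9, 11, 4, 7, 2, 1, 8, 3, 10, 6).

9 SE-corners of the 30-cell Rothe diagram give Ess(w):

[(3, 4, 0), (3, 8, 1), (3, 10, 2), (5, 3, 0), (5, 6, 2), (6, 1, 0), (8, 3, 2), (8, 6, 4), (10, 6, 5)]


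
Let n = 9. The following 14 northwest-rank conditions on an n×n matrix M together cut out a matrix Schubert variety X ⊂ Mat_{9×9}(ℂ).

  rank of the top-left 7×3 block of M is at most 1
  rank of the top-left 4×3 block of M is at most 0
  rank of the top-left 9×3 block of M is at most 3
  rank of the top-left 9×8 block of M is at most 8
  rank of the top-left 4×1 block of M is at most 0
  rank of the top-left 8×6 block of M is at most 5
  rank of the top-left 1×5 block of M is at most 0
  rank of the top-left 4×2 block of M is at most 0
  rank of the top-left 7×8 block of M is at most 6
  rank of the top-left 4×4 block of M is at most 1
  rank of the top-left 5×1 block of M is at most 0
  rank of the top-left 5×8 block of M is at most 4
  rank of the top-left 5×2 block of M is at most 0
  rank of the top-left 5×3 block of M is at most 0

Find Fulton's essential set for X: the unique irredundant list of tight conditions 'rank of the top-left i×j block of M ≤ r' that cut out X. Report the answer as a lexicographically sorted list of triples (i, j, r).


Recovering R(i,j) via the rank-extension bound from the 14 conditions:

  row 1: 0 | 0 | 0 | 0 | 0 | 1 | 1 | 1 | 1
  row 2: 0 | 0 | 0 | 1 | 1 | 2 | 2 | 2 | 2
  row 3: 0 | 0 | 0 | 1 | 2 | 3 | 3 | 3 | 3
  row 4: 0 | 0 | 0 | 1 | 2 | 3 | 4 | 4 | 4
  row 5: 0 | 0 | 0 | 1 | 2 | 3 | 4 | 4 | 5
  row 6: 1 | 1 | 1 | 2 | 3 | 4 | 5 | 5 | 6
  row 7: 1 | 1 | 1 | 2 | 3 | 4 | 5 | 6 | 7
  row 8: 1 | 2 | 2 | 3 | 4 | 5 | 6 | 7 | 8
  row 9: 1 | 2 | 3 | 4 | 5 | 6 | 7 | 8 | 9

reading off 1-entries of Δ²R: w = (6, 4, 5, 7, 9, 1, 8, 2, 3).

D(w) has 20 cells with 4 SE-corners; essential set:

[(1, 5, 0), (5, 3, 0), (5, 8, 4), (7, 3, 1)]


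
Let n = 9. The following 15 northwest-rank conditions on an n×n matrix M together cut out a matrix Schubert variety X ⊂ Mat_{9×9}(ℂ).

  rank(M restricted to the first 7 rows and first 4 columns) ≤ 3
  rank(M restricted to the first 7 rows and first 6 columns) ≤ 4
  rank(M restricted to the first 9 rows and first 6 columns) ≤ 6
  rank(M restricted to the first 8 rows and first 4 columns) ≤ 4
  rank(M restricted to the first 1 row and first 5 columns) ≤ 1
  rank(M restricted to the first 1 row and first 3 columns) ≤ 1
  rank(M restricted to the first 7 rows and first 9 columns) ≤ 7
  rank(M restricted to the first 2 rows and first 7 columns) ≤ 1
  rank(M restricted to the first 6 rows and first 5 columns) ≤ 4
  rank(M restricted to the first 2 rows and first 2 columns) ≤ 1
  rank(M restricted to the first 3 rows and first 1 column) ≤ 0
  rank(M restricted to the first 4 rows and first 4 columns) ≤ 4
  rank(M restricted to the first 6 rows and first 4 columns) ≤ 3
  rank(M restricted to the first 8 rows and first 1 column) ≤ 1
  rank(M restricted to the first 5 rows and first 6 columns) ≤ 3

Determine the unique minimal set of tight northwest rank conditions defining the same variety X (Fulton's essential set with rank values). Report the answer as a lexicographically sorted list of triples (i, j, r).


Reconstructing r_w from the 15 given conditions:

  0 | 1 | 1 | 1 | 1 | 1 | 1 | 1 | 1
  0 | 1 | 1 | 1 | 1 | 1 | 1 | 2 | 2
  0 | 1 | 2 | 2 | 2 | 2 | 2 | 3 | 3
  1 | 2 | 3 | 3 | 3 | 3 | 3 | 4 | 4
  1 | 2 | 3 | 3 | 3 | 3 | 4 | 5 | 5
  1 | 2 | 3 | 3 | 4 | 4 | 5 | 6 | 6
  1 | 2 | 3 | 3 | 4 | 4 | 5 | 6 | 7
  1 | 2 | 3 | 4 | 5 | 5 | 6 | 7 | 8
  1 | 2 | 3 | 4 | 5 | 6 | 7 | 8 | 9

so w = (2, 8, 3, 1, 7, 5, 9, 4, 6).

D(w) has 14 cells with 5 SE-corners; essential set:

[(2, 7, 1), (3, 1, 0), (5, 6, 3), (7, 4, 3), (7, 6, 4)]


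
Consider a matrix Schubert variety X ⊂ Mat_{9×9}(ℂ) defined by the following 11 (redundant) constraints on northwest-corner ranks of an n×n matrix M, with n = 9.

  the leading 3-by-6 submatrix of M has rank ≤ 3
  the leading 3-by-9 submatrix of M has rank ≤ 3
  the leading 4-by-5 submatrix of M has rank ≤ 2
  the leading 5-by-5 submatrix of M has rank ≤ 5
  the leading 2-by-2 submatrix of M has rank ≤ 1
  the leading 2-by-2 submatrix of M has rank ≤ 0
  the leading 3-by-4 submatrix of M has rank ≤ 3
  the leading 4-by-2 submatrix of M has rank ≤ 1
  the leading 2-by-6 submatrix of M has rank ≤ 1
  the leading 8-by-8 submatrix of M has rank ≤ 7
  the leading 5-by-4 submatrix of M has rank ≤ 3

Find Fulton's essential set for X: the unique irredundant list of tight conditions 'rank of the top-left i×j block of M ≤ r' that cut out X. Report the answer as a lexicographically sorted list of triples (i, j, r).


Rank table r_w(9×9) implied by the 11 constraints:

  row 1: 0  0  1  1  1  1  1  1  1
  row 2: 0  0  1  1  1  1  2  2  2
  row 3: 1  1  2  2  2  2  3  3  3
  row 4: 1  1  2  2  2  3  4  4  4
  row 5: 1  2  3  3  3  4  5  5  5
  row 6: 1  2  3  4  4  5  6  6  6
  row 7: 1  2  3  4  5  6  7  7  7
  row 8: 1  2  3  4  5  6  7  7  8
  row 9: 1  2  3  4  5  6  7  8  9

the unique w with this rank table is (3, 7, 1, 6, 2, 4, 5, 9, 8).

Rothe diagram D(w) (11 cells), 5 SE-corners (essential conditions):

[(2, 2, 0), (2, 6, 1), (4, 2, 1), (4, 5, 2), (8, 8, 7)]


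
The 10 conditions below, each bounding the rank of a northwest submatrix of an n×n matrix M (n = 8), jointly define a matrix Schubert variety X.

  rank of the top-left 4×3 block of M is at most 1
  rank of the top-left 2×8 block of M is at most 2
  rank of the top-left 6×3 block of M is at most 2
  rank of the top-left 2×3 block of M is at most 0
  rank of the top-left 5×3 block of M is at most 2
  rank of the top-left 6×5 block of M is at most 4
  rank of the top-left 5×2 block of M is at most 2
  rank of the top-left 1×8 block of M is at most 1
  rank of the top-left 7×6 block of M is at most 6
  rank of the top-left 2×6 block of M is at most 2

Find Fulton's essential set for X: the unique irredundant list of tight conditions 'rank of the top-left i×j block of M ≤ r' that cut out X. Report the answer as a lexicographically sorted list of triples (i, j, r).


Recovering R(i,j) via the rank-extension bound from the 10 conditions:

  row 1: 0, 0, 0, 1, 1, 1, 1, 1
  row 2: 0, 0, 0, 1, 2, 2, 2, 2
  row 3: 1, 1, 1, 2, 3, 3, 3, 3
  row 4: 1, 1, 1, 2, 3, 4, 4, 4
  row 5: 1, 2, 2, 3, 4, 5, 5, 5
  row 6: 1, 2, 2, 3, 4, 5, 6, 6
  row 7: 1, 2, 3, 4, 5, 6, 7, 7
  row 8: 1, 2, 3, 4, 5, 6, 7, 8

giving w = (4, 5, 1, 6, 2, 7, 3, 8) via Δ²R.

Fulton essential set (3 of the 9 Rothe cells):

[(2, 3, 0), (4, 3, 1), (6, 3, 2)]


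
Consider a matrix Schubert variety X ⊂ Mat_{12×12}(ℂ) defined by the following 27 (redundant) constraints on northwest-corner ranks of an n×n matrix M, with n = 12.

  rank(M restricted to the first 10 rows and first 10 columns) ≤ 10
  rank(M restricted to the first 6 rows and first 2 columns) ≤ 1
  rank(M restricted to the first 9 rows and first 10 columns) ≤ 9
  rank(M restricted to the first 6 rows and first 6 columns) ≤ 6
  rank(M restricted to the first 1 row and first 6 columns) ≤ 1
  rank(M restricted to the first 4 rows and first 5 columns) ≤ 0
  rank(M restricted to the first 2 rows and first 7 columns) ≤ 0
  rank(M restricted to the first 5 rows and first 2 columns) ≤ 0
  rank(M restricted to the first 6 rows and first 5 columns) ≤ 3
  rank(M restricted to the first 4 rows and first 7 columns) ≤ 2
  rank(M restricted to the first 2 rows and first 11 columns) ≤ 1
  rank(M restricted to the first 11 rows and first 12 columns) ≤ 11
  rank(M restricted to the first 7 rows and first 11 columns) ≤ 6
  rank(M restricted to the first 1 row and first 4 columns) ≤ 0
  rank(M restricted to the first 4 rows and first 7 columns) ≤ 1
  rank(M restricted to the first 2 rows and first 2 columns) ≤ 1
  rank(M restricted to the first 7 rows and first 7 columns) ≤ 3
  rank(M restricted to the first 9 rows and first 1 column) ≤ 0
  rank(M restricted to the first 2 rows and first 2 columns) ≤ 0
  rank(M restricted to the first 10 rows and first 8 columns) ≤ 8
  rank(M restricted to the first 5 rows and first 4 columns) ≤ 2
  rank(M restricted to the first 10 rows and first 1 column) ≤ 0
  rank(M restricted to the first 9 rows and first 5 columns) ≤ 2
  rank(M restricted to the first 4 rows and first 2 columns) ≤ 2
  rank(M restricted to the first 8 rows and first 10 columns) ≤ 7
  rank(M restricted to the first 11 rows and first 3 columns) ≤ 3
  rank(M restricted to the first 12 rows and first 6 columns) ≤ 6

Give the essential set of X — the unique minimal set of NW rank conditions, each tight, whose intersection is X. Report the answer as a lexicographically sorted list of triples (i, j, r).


Rank table r_w(12×12) implied by the 27 constraints:

  R[1]: 0 | 0 | 0 | 0 | 0 | 0 | 0 | 1 | 1 | 1 | 1 | 1
  R[2]: 0 | 0 | 0 | 0 | 0 | 0 | 0 | 1 | 1 | 1 | 1 | 2
  R[3]: 0 | 0 | 0 | 0 | 0 | 1 | 1 | 2 | 2 | 2 | 2 | 3
  R[4]: 0 | 0 | 0 | 0 | 0 | 1 | 1 | 2 | 3 | 3 | 3 | 4
  R[5]: 0 | 0 | 1 | 1 | 1 | 2 | 2 | 3 | 4 | 4 | 4 | 5
  R[6]: 0 | 1 | 2 | 2 | 2 | 3 | 3 | 4 | 5 | 5 | 5 | 6
  R[7]: 0 | 1 | 2 | 2 | 2 | 3 | 3 | 4 | 5 | 6 | 6 | 7
  R[8]: 0 | 1 | 2 | 2 | 2 | 3 | 4 | 5 | 6 | 7 | 7 | 8
  R[9]: 0 | 1 | 2 | 2 | 2 | 3 | 4 | 5 | 6 | 7 | 8 | 9
  R[10]: 0 | 1 | 2 | 3 | 3 | 4 | 5 | 6 | 7 | 8 | 9 | 10
  R[11]: 1 | 2 | 3 | 4 | 4 | 5 | 6 | 7 | 8 | 9 | 10 | 11
  R[12]: 1 | 2 | 3 | 4 | 5 | 6 | 7 | 8 | 9 | 10 | 11 | 12

so w = (8, 12, 6, 9, 3, 2, 10, 7, 11, 4, 1, 5).

8 SE-corners of the 42-cell Rothe diagram give Ess(w):

[(2, 7, 0), (2, 11, 1), (4, 5, 0), (4, 7, 1), (5, 2, 0), (7, 7, 3), (9, 5, 2), (10, 1, 0)]


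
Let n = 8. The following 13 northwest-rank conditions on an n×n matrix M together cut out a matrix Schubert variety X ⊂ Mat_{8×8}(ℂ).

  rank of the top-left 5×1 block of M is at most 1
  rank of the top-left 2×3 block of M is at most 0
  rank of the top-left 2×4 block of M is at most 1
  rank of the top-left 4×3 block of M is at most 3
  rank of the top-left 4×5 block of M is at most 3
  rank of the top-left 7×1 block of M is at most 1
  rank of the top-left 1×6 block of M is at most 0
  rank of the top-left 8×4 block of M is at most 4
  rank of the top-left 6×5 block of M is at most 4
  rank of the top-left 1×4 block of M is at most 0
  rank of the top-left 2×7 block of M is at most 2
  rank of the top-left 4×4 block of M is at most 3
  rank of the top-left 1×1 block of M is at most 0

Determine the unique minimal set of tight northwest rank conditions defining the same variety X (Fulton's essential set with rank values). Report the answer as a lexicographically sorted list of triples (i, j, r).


Rank table r_w(8×8) implied by the 13 constraints:

  0 | 0 | 0 | 0 | 0 | 0 | 1 | 1
  0 | 0 | 0 | 1 | 1 | 1 | 2 | 2
  1 | 1 | 1 | 2 | 2 | 2 | 3 | 3
  1 | 2 | 2 | 3 | 3 | 3 | 4 | 4
  1 | 2 | 3 | 4 | 4 | 4 | 5 | 5
  1 | 2 | 3 | 4 | 4 | 5 | 6 | 6
  1 | 2 | 3 | 4 | 5 | 6 | 7 | 7
  1 | 2 | 3 | 4 | 5 | 6 | 7 | 8

the unique w with this rank table is (7, 4, 1, 2, 3, 6, 5, 8).

|D(w)|=10, |Ess(w)|=3:

[(1, 6, 0), (2, 3, 0), (6, 5, 4)]


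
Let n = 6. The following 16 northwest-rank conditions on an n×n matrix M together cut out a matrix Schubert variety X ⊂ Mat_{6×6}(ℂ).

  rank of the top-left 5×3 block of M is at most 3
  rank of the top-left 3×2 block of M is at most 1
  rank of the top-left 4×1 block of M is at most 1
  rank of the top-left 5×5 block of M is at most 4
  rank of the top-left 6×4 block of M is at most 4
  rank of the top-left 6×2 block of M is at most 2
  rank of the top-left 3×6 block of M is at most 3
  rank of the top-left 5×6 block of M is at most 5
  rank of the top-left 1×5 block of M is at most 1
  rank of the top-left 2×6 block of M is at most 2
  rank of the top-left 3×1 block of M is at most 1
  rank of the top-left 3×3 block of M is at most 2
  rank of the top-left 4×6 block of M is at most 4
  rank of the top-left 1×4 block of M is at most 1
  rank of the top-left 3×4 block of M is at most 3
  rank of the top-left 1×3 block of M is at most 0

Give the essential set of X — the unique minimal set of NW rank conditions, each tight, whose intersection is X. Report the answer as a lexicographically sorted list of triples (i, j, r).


Reconstructing r_w from the 16 given conditions:

  row 1: 0  0  0  1  1  1
  row 2: 1  1  1  2  2  2
  row 3: 1  1  2  3  3  3
  row 4: 1  2  3  4  4  4
  row 5: 1  2  3  4  4  5
  row 6: 1  2  3  4  5  6

the unique w with this rank table is (4, 1, 3, 2, 6, 5).

Rothe diagram D(w) (5 cells), 3 SE-corners (essential conditions):

[(1, 3, 0), (3, 2, 1), (5, 5, 4)]


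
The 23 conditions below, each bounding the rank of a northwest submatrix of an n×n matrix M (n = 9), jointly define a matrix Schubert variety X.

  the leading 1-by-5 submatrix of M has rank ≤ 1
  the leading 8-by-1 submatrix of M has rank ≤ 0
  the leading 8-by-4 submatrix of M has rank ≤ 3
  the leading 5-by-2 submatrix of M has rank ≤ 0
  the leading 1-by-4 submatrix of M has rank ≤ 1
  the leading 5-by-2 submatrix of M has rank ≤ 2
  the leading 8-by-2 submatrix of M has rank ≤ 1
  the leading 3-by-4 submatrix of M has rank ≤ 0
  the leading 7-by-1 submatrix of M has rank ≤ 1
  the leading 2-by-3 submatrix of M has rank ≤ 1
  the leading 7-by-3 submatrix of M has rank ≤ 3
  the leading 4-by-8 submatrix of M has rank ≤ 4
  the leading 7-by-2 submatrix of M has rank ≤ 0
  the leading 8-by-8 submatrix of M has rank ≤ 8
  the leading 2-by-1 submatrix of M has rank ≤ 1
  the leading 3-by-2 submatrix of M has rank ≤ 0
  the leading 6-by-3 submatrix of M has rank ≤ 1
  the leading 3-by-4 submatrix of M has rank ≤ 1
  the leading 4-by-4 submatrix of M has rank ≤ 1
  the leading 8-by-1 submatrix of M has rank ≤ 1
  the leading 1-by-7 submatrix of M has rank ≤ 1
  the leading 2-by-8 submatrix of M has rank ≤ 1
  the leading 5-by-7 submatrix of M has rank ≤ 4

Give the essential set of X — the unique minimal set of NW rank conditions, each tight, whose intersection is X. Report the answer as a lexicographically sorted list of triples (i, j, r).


Reconstructing r_w from the 23 given conditions:

  R[1]: 0 0 0 0 1 1 1 1 1
  R[2]: 0 0 0 0 1 1 1 1 2
  R[3]: 0 0 0 0 1 2 2 2 3
  R[4]: 0 0 1 1 2 3 3 3 4
  R[5]: 0 0 1 2 3 4 4 4 5
  R[6]: 0 0 1 2 3 4 5 5 6
  R[7]: 0 0 1 2 3 4 5 6 7
  R[8]: 0 1 2 3 4 5 6 7 8
  R[9]: 1 2 3 4 5 6 7 8 9

reading off 1-entries of Δ²R: w = (5, 9, 6, 3, 4, 7, 8, 2, 1).

|D(w)|=24, |Ess(w)|=4:

[(2, 8, 1), (3, 4, 0), (7, 2, 0), (8, 1, 0)]


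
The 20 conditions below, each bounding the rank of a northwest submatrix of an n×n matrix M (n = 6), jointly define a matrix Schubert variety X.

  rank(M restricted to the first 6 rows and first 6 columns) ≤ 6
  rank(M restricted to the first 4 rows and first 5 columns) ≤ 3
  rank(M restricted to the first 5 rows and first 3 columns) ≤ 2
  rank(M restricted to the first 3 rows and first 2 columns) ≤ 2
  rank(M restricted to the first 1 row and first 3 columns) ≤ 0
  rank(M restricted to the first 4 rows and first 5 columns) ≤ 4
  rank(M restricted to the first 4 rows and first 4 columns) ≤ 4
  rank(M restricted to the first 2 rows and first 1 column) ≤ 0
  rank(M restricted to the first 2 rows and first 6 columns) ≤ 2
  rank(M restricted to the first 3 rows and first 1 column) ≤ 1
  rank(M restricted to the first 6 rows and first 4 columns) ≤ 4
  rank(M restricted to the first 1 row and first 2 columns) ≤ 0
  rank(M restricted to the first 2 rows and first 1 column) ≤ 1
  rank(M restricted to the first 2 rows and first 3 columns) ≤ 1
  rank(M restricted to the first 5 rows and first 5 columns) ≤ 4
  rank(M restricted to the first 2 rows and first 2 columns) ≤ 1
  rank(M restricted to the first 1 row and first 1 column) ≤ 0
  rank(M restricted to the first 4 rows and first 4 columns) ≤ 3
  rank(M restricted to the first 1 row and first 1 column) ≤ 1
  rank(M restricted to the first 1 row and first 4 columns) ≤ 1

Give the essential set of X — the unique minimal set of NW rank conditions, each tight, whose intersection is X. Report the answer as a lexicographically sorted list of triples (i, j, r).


Rank table r_w(6×6) implied by the 20 constraints:

  i=1: 0  0  0  1  1  1
  i=2: 0  1  1  2  2  2
  i=3: 1  2  2  3  3  3
  i=4: 1  2  2  3  3  4
  i=5: 1  2  2  3  4  5
  i=6: 1  2  3  4  5  6

hence w(1..6) = (4, 2, 1, 6, 5, 3).

ℓ(w)=7; the 4 essential cells (i,j,r):

[(1, 3, 0), (2, 1, 0), (4, 5, 3), (5, 3, 2)]


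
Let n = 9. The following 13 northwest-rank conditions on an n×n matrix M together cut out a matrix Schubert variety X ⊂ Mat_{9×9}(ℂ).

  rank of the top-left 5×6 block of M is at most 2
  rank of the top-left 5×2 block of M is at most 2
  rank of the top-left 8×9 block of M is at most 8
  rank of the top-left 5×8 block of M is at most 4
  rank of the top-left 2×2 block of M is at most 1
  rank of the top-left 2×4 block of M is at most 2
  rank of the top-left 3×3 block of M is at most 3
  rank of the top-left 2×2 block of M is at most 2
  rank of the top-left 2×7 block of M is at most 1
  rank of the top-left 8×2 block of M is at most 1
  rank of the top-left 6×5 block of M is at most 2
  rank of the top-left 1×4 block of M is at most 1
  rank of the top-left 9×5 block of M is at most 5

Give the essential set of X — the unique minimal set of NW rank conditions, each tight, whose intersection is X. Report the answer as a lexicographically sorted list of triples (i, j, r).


Computing R[i][j] = min implied NW-rank bound (n=9, 13 conditions):

  i=1: 1  1  1  1  1  1  1  1  1
  i=2: 1  1  1  1  1  1  1  2  2
  i=3: 1  1  2  2  2  2  2  3  3
  i=4: 1  1  2  2  2  2  3  4  4
  i=5: 1  1  2  2  2  2  3  4  5
  i=6: 1  1  2  2  2  3  4  5  6
  i=7: 1  1  2  3  3  4  5  6  7
  i=8: 1  1  2  3  4  5  6  7  8
  i=9: 1  2  3  4  5  6  7  8  9

the unique w with this rank table is (1, 8, 3, 7, 9, 6, 4, 5, 2).

D(w) has 20 cells with 4 SE-corners; essential set:

[(2, 7, 1), (5, 6, 2), (6, 5, 2), (8, 2, 1)]


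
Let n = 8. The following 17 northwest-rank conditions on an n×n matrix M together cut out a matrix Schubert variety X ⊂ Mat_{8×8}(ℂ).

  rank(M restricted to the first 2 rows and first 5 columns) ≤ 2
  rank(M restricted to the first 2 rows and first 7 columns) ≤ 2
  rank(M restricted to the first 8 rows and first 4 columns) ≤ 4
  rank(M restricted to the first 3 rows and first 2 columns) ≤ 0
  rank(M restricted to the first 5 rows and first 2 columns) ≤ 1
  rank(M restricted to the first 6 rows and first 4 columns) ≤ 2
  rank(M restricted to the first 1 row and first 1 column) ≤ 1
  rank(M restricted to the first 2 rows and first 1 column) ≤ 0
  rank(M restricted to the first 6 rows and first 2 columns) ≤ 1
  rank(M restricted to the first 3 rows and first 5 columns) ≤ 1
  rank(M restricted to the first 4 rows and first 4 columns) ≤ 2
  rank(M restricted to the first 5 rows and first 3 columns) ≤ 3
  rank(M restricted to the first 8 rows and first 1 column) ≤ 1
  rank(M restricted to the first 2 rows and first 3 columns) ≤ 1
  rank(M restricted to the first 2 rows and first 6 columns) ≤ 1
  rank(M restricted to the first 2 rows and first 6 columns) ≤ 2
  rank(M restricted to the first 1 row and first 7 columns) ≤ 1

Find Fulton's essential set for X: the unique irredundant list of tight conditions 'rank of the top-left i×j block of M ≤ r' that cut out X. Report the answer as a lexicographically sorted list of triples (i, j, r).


Rank table r_w(8×8) implied by the 17 constraints:

  i=1: 0  0  1  1  1  1  1  1
  i=2: 0  0  1  1  1  1  2  2
  i=3: 0  0  1  1  1  2  3  3
  i=4: 1  1  2  2  2  3  4  4
  i=5: 1  1  2  2  3  4  5  5
  i=6: 1  1  2  2  3  4  5  6
  i=7: 1  2  3  3  4  5  6  7
  i=8: 1  2  3  4  5  6  7  8

reading off 1-entries of Δ²R: w = (3, 7, 6, 1, 5, 8, 2, 4).

5 SE-corners of the 15-cell Rothe diagram give Ess(w):

[(2, 6, 1), (3, 2, 0), (3, 5, 1), (6, 2, 1), (6, 4, 2)]


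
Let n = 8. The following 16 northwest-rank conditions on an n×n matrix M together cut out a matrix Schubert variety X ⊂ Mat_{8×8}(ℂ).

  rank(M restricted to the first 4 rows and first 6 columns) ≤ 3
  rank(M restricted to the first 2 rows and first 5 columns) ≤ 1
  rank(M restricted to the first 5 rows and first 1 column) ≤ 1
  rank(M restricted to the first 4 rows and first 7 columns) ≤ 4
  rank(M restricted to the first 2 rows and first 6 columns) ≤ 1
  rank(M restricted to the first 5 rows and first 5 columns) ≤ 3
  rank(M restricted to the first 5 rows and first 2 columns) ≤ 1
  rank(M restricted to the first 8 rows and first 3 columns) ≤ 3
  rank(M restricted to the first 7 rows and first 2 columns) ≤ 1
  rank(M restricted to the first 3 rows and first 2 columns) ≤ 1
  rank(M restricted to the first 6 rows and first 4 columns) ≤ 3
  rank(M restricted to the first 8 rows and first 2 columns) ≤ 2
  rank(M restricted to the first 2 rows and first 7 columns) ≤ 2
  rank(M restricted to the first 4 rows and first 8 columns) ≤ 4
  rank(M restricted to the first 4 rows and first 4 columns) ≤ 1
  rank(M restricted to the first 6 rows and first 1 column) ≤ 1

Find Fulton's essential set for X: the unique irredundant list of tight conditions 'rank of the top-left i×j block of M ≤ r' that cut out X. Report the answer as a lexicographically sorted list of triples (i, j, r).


The tightest implied rank at each (i,j), from the 16 conditions:

  R[1]: 1  1  1  1  1  1  1  1
  R[2]: 1  1  1  1  1  1  2  2
  R[3]: 1  1  1  1  2  2  3  3
  R[4]: 1  1  1  1  2  3  4  4
  R[5]: 1  1  2  2  3  4  5  5
  R[6]: 1  1  2  3  4  5  6  6
  R[7]: 1  1  2  3  4  5  6  7
  R[8]: 1  2  3  4  5  6  7  8

the unique w with this rank table is (1, 7, 5, 6, 3, 4, 8, 2).

D(w) has 14 cells with 3 SE-corners; essential set:

[(2, 6, 1), (4, 4, 1), (7, 2, 1)]


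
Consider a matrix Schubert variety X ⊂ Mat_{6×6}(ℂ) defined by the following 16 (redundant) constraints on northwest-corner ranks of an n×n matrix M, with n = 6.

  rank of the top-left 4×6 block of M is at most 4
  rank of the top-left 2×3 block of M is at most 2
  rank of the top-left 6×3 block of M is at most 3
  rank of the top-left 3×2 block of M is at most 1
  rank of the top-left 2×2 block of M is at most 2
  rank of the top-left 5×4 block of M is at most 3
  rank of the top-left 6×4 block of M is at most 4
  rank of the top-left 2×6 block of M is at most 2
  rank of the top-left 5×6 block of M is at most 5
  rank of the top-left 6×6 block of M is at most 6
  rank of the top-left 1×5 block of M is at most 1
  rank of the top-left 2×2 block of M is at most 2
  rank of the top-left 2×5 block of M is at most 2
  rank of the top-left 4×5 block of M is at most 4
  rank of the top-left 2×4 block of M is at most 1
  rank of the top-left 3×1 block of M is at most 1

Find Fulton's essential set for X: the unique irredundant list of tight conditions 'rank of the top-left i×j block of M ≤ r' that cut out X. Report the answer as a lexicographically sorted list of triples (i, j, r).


Propagating the 16 rank bounds to every northwest block:

  row 1: 1 1 1 1 1 1
  row 2: 1 1 1 1 2 2
  row 3: 1 1 2 2 3 3
  row 4: 1 2 3 3 4 4
  row 5: 1 2 3 3 4 5
  row 6: 1 2 3 4 5 6

reading off 1-entries of Δ²R: w = (1, 5, 3, 2, 6, 4).

ℓ(w)=5; the 3 essential cells (i,j,r):

[(2, 4, 1), (3, 2, 1), (5, 4, 3)]


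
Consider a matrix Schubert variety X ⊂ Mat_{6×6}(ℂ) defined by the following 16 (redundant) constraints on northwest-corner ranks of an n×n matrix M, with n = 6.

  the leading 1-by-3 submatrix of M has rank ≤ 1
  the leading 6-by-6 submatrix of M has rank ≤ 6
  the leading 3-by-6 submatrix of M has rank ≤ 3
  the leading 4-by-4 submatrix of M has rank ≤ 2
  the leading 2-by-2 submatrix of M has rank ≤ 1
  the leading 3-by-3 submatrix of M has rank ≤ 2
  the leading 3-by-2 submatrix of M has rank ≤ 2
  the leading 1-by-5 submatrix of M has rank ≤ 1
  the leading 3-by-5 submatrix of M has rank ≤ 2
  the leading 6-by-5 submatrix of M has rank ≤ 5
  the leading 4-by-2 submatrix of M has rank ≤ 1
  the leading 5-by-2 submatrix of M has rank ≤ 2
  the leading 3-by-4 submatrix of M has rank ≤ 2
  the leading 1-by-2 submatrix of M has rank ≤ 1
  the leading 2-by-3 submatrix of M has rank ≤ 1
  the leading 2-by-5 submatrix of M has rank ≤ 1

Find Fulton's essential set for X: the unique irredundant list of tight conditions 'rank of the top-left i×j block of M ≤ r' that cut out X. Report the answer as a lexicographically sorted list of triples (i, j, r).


Computing R[i][j] = min implied NW-rank bound (n=6, 16 conditions):

  i=1: 1 1 1 1 1 1
  i=2: 1 1 1 1 1 2
  i=3: 1 1 2 2 2 3
  i=4: 1 1 2 2 3 4
  i=5: 1 2 3 3 4 5
  i=6: 1 2 3 4 5 6

hence w(1..6) = (1, 6, 3, 5, 2, 4).

ℓ(w)=7; the 3 essential cells (i,j,r):

[(2, 5, 1), (4, 2, 1), (4, 4, 2)]


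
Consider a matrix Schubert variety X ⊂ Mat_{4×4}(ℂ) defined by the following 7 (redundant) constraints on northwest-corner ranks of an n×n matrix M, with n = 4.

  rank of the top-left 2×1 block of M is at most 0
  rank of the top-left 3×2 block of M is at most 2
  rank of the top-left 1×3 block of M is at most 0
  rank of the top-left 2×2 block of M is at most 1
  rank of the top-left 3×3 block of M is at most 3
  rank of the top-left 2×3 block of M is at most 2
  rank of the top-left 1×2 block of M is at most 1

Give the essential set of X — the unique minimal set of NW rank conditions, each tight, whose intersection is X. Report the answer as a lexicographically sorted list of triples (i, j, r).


Computing R[i][j] = min implied NW-rank bound (n=4, 7 conditions):

  R[1]: 0  0  0  1
  R[2]: 0  1  1  2
  R[3]: 1  2  2  3
  R[4]: 1  2  3  4

the unique w with this rank table is (4, 2, 1, 3).

|D(w)|=4, |Ess(w)|=2:

[(1, 3, 0), (2, 1, 0)]


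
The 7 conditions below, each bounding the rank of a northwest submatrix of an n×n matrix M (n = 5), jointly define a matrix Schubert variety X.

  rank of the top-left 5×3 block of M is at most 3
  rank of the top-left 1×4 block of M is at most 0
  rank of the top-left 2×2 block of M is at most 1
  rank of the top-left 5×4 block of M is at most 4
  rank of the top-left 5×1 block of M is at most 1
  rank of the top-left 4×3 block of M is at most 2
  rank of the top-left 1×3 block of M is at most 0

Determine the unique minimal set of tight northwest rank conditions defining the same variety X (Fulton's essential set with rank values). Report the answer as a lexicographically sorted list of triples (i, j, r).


Reconstructing r_w from the 7 given conditions:

  i=1: 0 0 0 0 1
  i=2: 1 1 1 1 2
  i=3: 1 2 2 2 3
  i=4: 1 2 2 3 4
  i=5: 1 2 3 4 5

the unique w with this rank table is (5, 1, 2, 4, 3).

2 SE-corners of the 5-cell Rothe diagram give Ess(w):

[(1, 4, 0), (4, 3, 2)]


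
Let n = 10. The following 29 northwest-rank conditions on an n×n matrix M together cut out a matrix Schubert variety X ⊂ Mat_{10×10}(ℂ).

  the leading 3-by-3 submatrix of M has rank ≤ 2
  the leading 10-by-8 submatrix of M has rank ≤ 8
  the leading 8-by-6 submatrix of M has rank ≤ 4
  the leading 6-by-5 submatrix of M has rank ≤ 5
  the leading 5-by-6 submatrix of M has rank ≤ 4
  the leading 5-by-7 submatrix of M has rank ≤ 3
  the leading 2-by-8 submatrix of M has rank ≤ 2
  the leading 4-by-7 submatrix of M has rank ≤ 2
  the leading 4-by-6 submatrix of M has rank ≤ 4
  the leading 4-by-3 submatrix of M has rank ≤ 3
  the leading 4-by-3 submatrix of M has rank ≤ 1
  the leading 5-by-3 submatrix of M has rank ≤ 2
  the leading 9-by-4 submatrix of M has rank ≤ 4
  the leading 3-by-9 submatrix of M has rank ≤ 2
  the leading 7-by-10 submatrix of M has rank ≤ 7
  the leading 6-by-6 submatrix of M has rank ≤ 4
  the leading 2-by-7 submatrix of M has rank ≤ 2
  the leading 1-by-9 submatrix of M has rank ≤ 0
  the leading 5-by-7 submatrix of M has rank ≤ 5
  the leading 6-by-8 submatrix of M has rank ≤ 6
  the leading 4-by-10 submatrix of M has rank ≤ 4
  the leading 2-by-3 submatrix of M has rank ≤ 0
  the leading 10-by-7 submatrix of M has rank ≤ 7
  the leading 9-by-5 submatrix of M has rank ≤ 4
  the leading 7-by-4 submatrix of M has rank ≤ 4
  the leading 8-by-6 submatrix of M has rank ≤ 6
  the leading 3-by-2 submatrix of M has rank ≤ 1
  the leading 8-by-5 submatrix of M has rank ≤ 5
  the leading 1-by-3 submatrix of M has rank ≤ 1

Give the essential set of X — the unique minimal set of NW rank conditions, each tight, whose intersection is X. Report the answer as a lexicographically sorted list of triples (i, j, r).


The tightest implied rank at each (i,j), from the 29 conditions:

  R[1]: 0 | 0 | 0 | 0 | 0 | 0 | 0 | 0 | 0 | 1
  R[2]: 0 | 0 | 0 | 1 | 1 | 1 | 1 | 1 | 1 | 2
  R[3]: 1 | 1 | 1 | 2 | 2 | 2 | 2 | 2 | 2 | 3
  R[4]: 1 | 1 | 1 | 2 | 2 | 2 | 2 | 3 | 3 | 4
  R[5]: 1 | 2 | 2 | 3 | 3 | 3 | 3 | 4 | 4 | 5
  R[6]: 1 | 2 | 3 | 4 | 4 | 4 | 4 | 5 | 5 | 6
  R[7]: 1 | 2 | 3 | 4 | 4 | 4 | 5 | 6 | 6 | 7
  R[8]: 1 | 2 | 3 | 4 | 4 | 4 | 5 | 6 | 7 | 8
  R[9]: 1 | 2 | 3 | 4 | 4 | 5 | 6 | 7 | 8 | 9
  R[10]: 1 | 2 | 3 | 4 | 5 | 6 | 7 | 8 | 9 | 10

giving w = (10, 4, 1, 8, 2, 3, 7, 9, 6, 5) via Δ²R.

D(w) has 22 cells with 6 SE-corners; essential set:

[(1, 9, 0), (2, 3, 0), (4, 3, 1), (4, 7, 2), (8, 6, 4), (9, 5, 4)]


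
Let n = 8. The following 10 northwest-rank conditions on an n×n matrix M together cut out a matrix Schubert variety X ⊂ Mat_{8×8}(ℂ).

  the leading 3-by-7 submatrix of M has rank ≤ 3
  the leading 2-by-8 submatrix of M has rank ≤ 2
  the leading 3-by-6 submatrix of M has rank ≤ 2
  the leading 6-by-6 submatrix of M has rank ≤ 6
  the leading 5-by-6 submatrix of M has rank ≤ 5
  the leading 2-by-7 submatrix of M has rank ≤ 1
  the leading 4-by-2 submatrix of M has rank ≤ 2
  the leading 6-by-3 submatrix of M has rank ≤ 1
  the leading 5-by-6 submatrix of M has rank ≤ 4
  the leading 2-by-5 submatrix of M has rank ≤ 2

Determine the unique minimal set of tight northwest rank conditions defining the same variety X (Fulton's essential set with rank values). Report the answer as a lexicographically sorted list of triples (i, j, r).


Recovering R(i,j) via the rank-extension bound from the 10 conditions:

  i=1: 1  1  1  1  1  1  1  1
  i=2: 1  1  1  1  1  1  1  2
  i=3: 1  1  1  2  2  2  2  3
  i=4: 1  1  1  2  3  3  3  4
  i=5: 1  1  1  2  3  4  4  5
  i=6: 1  1  1  2  3  4  5  6
  i=7: 1  2  2  3  4  5  6  7
  i=8: 1  2  3  4  5  6  7  8

so w = (1, 8, 4, 5, 6, 7, 2, 3).

|D(w)|=14, |Ess(w)|=2:

[(2, 7, 1), (6, 3, 1)]


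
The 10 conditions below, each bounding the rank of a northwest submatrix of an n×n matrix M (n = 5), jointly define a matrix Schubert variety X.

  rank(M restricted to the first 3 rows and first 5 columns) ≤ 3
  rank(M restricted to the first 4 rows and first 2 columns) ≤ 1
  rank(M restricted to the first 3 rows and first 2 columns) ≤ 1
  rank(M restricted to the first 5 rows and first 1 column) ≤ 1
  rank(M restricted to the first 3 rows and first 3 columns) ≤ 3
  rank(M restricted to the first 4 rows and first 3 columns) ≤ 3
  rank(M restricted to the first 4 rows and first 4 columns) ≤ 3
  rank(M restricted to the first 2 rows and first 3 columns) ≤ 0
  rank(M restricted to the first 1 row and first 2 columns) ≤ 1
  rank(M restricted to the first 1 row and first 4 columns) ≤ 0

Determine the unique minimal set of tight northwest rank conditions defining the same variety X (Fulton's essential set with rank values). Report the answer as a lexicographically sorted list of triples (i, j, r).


Reconstructing r_w from the 10 given conditions:

  0, 0, 0, 0, 1
  0, 0, 0, 1, 2
  1, 1, 1, 2, 3
  1, 1, 2, 3, 4
  1, 2, 3, 4, 5

second differences of R give the permutation w = (5, 4, 1, 3, 2).

Fulton essential set (3 of the 8 Rothe cells):

[(1, 4, 0), (2, 3, 0), (4, 2, 1)]
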